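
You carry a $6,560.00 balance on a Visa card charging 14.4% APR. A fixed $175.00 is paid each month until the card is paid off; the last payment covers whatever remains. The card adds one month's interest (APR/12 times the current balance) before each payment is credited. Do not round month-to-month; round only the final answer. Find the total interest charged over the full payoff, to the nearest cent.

$2,206.18

Monthly rate r = 14.4%/12 = 1.2% = 0.012.
Payoff takes n = ⌈−ln(1 − rB₀/P)/ln(1+r)⌉ = ⌈50.092⌉ = 51 payments; the last is $16.18.
Total paid = 50·$175.00 + $16.18 = $8,766.18.
Total interest = total paid − principal = $8,766.18 − $6,560.00 = $2,206.18.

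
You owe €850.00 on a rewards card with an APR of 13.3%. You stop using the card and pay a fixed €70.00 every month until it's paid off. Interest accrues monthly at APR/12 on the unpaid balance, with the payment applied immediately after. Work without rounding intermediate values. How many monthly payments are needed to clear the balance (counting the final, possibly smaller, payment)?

14 months

Monthly rate r = 13.3%/12 = 1.10833% = 0.0110833.
Recurrence: B ← B·(1+r) − €70.00.
Month 1: interest €9.42; balance after payment €789.42.
Month 2: interest €8.75; balance after payment €728.17.
Closed form: n = −ln(1 − rB₀/P)/ln(1+r) = −ln(0.86542)/ln(1.01108) ≈ 13.114, so the balance reaches zero during payment 14.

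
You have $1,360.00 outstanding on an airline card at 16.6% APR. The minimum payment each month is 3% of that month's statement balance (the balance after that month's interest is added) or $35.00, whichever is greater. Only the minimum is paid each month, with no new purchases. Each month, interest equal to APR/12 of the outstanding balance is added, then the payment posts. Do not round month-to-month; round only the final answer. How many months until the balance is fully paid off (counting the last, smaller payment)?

55 months

Monthly rate r = 16.6%/12 = 1.38333% = 0.0138333.
While 3% of the post-interest balance exceeds $35.00, each month B ← (B·(1+r))·(1 − 0.03), i.e. B shrinks by the factor (1+r)·0.97 = 0.98342.
This holds for months 1–10. Entering month 11 the balance is $1,150.59; 3% of the post-interest balance is now below $35.00, so the flat $35.00 minimum applies from here.
From month 11 a fixed $35.00 at rate r clears $1,150.59 in 45 more payments. Total: 10 + 45 = 55 months.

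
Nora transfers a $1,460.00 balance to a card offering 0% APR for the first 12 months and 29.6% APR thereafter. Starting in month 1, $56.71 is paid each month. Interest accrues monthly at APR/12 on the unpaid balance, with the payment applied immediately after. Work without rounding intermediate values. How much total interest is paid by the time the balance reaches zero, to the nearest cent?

Promo months 1–12 at r₀ = 0%/12 = 0; months 13+ at r₁ = 29.6%/12 = 0.0246667.
After month 12 (no interest yet): B = $1,460.00 − 12·$56.71 = $779.48.
Then at r₁ with $56.71/mo: n₂ = −ln(1 − r₁·B/P)/ln(1+r₁) ≈ 16.99 → 17 more payments.
Total paid = 28·$56.71 + $56.30 = $1,644.18; interest = $1,644.18 − $1,460.00 = $184.18.

$184.18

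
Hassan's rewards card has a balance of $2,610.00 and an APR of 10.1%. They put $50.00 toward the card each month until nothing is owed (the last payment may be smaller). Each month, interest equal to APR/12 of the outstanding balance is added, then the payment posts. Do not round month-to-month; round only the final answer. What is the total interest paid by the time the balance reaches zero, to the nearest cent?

$842.03

Monthly rate r = 10.1%/12 = 0.841667% = 0.00841667.
Payoff takes n = ⌈−ln(1 − rB₀/P)/ln(1+r)⌉ = ⌈69.040⌉ = 70 payments; the last is $2.03.
Total paid = 69·$50.00 + $2.03 = $3,452.03.
Total interest = total paid − principal = $3,452.03 − $2,610.00 = $842.03.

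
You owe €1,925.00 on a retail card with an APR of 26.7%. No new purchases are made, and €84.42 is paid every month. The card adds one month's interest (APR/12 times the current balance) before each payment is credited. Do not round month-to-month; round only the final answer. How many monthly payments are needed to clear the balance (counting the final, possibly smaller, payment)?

33 payments

Monthly rate r = 26.7%/12 = 2.225% = 0.02225.
Recurrence: B ← B·(1+r) − €84.42.
Month 1: interest €42.83; balance after payment €1,883.41.
Month 2: interest €41.91; balance after payment €1,840.90.
Closed form: n = −ln(1 − rB₀/P)/ln(1+r) = −ln(0.49264)/ln(1.02225) ≈ 32.172, so the balance reaches zero during payment 33.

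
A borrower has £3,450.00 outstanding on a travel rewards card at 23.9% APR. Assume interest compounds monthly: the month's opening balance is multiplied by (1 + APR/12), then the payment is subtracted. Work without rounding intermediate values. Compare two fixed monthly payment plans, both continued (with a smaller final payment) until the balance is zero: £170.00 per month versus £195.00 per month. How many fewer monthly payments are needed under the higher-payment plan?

Monthly rate r = 23.9%/12 = 1.99167% = 0.0199167.
At £170.00/mo: n = ⌈−ln(1 − rB₀/P)/ln(1+r)⌉ = 27 payments (last £44.21); total interest = total paid − £3,450.00 = £1,014.21.
At £195.00/mo: 23 payments (last £5.77); total interest £845.77.
Payments saved = 27 − 23 = 4.

4 fewer payments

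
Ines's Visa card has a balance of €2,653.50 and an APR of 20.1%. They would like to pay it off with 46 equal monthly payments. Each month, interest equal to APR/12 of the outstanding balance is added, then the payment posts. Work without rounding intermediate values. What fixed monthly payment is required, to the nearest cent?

Monthly rate r = 20.1%/12 = 1.675% = 0.01675.
Level-payment amortization: P = B₀·r / (1 − (1+r)^(−n)) = 2653.50·0.01675 / (1 − 1.01675^(−46)).
Denominator 1 − (1+r)^(−46) = 0.534255569.
P = 44.4461 / 0.534255569 ≈ 83.19.

€83.19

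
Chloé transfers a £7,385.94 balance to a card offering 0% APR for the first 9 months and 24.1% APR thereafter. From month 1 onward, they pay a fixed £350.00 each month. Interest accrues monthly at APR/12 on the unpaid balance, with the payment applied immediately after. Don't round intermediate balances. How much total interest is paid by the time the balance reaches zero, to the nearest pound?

Promo months 1–9 at r₀ = 0%/12 = 0; months 10+ at r₁ = 24.1%/12 = 0.0200833.
After month 9 (no interest yet): B = £7,385.94 − 9·£350.00 = £4,235.94.
Then at r₁ with £350.00/mo: n₂ = −ln(1 − r₁·B/P)/ln(1+r₁) ≈ 14.00 → 15 more payments.
Total paid = 23·£350.00 + £1.67 = £8,051.67; interest = £8,051.67 − £7,385.94 = £665.73.

£666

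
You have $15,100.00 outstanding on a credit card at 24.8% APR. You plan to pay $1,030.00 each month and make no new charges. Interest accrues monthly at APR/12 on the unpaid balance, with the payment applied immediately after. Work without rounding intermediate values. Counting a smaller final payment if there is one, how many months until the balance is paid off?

Monthly rate r = 24.8%/12 = 2.06667% = 0.0206667.
Recurrence: B ← B·(1+r) − $1,030.00.
Month 1: interest $312.07; balance after payment $14,382.07.
Month 2: interest $297.23; balance after payment $13,649.30.
Closed form: n = −ln(1 − rB₀/P)/ln(1+r) = −ln(0.69702)/ln(1.02067) ≈ 17.645, so the balance reaches zero during payment 18.

18 payments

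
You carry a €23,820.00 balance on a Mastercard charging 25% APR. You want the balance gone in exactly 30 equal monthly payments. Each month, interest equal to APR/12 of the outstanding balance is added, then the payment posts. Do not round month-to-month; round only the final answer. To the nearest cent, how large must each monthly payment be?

€1,075.79

Monthly rate r = 25%/12 = 2.08333% = 0.0208333.
Level-payment amortization: P = B₀·r / (1 − (1+r)^(−n)) = 23820.00·0.0208333 / (1 − 1.02083^(−30)).
Denominator 1 − (1+r)^(−30) = 0.461290393.
P = 496.25 / 0.461290393 ≈ 1075.79.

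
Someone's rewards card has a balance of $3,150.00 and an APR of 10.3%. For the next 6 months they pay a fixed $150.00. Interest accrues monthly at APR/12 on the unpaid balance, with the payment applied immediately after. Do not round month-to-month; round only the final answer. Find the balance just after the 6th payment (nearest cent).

$2,396.21

Monthly rate r = 10.3%/12 = 0.858333% = 0.00858333.
Each month: B ← B·(1+r) − $150.00.
Month 1: interest $27.04; balance after payment $3,027.04.
Month 2: interest $25.98; balance after payment $2,903.02.
Month 3: interest $24.92; balance after payment $2,777.94.
Month 4: interest $23.84; balance after payment $2,651.78.
Month 5: interest $22.76; balance after payment $2,524.54.
Month 6: interest $21.67; balance after payment $2,396.21.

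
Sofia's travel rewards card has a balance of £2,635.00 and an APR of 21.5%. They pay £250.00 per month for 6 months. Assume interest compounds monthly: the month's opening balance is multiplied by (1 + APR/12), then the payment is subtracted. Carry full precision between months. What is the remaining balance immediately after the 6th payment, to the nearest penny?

Monthly rate r = 21.5%/12 = 1.79167% = 0.0179167.
Each month: B ← B·(1+r) − £250.00.
Month 1: interest £47.21; balance after payment £2,432.21.
Month 2: interest £43.58; balance after payment £2,225.79.
Month 3: interest £39.88; balance after payment £2,015.67.
Month 4: interest £36.11; balance after payment £1,801.78.
Month 5: interest £32.28; balance after payment £1,584.06.
Month 6: interest £28.38; balance after payment £1,362.44.

£1,362.44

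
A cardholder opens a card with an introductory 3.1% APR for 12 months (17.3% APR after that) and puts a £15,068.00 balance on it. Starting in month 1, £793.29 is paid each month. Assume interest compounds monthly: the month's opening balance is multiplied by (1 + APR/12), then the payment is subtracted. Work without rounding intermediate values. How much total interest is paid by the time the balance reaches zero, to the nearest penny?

£721.85

Promo months 1–12 at r₀ = 3.1%/12 = 0.00258333; months 13+ at r₁ = 17.3%/12 = 0.0144167.
After month 12: iterate B ← B·(1+r₀) − £793.29 for 12 months → £5,885.89.
Then at r₁ with £793.29/mo: n₂ = −ln(1 − r₁·B/P)/ln(1+r₁) ≈ 7.90 → 8 more payments.
Total paid = 19·£793.29 + £717.34 = £15,789.85; interest = £15,789.85 − £15,068.00 = £721.85.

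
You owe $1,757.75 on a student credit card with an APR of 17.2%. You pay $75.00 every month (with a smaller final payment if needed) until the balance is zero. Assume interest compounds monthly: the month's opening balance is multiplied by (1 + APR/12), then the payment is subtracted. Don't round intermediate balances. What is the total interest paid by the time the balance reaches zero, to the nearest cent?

$399.67

Monthly rate r = 17.2%/12 = 1.43333% = 0.0143333.
Payoff takes n = ⌈−ln(1 − rB₀/P)/ln(1+r)⌉ = ⌈28.764⌉ = 29 payments; the last is $57.42.
Total paid = 28·$75.00 + $57.42 = $2,157.42.
Total interest = total paid − principal = $2,157.42 − $1,757.75 = $399.67.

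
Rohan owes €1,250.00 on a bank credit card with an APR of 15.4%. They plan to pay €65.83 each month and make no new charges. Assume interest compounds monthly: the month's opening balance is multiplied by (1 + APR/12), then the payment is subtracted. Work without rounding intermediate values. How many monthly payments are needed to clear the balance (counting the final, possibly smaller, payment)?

22 payments

Monthly rate r = 15.4%/12 = 1.28333% = 0.0128333.
Recurrence: B ← B·(1+r) − €65.83.
Month 1: interest €16.04; balance after payment €1,200.21.
Month 2: interest €15.40; balance after payment €1,149.78.
Closed form: n = −ln(1 − rB₀/P)/ln(1+r) = −ln(0.75632)/ln(1.01283) ≈ 21.903, so the balance reaches zero during payment 22.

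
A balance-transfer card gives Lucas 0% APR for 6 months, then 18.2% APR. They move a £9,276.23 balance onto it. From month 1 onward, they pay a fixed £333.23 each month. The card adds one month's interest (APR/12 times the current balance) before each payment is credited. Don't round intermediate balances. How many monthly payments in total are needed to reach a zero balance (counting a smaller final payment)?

Promo months 1–6 at r₀ = 0%/12 = 0; months 7+ at r₁ = 18.2%/12 = 0.0151667.
After month 6 (no interest yet): B = £9,276.23 − 6·£333.23 = £7,276.85.
Then at r₁ with £333.23/mo: n₂ = −ln(1 − r₁·B/P)/ln(1+r₁) ≈ 26.72 → 27 more payments.

33 months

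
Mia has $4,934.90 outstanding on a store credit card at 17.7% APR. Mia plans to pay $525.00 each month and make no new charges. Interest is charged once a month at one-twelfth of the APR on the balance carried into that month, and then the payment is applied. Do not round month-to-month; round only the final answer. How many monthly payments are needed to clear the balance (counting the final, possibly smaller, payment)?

11 months

Monthly rate r = 17.7%/12 = 1.475% = 0.01475.
Recurrence: B ← B·(1+r) − $525.00.
Month 1: interest $72.79; balance after payment $4,482.69.
Month 2: interest $66.12; balance after payment $4,023.81.
Closed form: n = −ln(1 − rB₀/P)/ln(1+r) = −ln(0.86135)/ln(1.01475) ≈ 10.193, so the balance reaches zero during payment 11.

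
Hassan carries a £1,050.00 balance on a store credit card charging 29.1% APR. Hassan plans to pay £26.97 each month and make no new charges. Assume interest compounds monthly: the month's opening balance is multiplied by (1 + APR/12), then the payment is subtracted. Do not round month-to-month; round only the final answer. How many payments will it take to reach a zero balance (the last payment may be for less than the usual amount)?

121 payments

Monthly rate r = 29.1%/12 = 2.425% = 0.02425.
Recurrence: B ← B·(1+r) − £26.97.
Month 1: interest £25.46; balance after payment £1,048.49.
Month 2: interest £25.43; balance after payment £1,046.95.
Closed form: n = −ln(1 − rB₀/P)/ln(1+r) = −ln(0.055895)/ln(1.02425) ≈ 120.375, so the balance reaches zero during payment 121.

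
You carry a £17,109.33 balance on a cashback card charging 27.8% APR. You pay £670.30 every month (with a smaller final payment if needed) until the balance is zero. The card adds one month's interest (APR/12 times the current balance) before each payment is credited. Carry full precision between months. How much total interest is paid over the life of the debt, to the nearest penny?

£9,081.04

Monthly rate r = 27.8%/12 = 2.31667% = 0.0231667.
Payoff takes n = ⌈−ln(1 − rB₀/P)/ln(1+r)⌉ = ⌈39.072⌉ = 40 payments; the last is £48.67.
Total paid = 39·£670.30 + £48.67 = £26,190.37.
Total interest = total paid − principal = £26,190.37 − £17,109.33 = £9,081.04.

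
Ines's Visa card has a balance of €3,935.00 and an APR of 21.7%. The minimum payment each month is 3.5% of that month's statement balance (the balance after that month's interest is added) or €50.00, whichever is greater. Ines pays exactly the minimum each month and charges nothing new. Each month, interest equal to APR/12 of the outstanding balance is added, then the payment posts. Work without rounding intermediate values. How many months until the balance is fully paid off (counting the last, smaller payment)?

98 months

Monthly rate r = 21.7%/12 = 1.80833% = 0.0180833.
While 3.5% of the post-interest balance exceeds €50.00, each month B ← (B·(1+r))·(1 − 0.035), i.e. B shrinks by the factor (1+r)·0.965 = 0.98245.
This holds for months 1–59. Entering month 60 the balance is €1,384.43; 3.5% of the post-interest balance is now below €50.00, so the flat €50.00 minimum applies from here.
From month 60 a fixed €50.00 at rate r clears €1,384.43 in 39 more payments. Total: 59 + 39 = 98 months.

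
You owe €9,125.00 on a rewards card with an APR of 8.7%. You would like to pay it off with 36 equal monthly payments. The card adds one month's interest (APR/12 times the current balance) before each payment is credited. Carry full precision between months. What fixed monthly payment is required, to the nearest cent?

€288.90

Monthly rate r = 8.7%/12 = 0.725% = 0.00725.
Level-payment amortization: P = B₀·r / (1 − (1+r)^(−n)) = 9125.00·0.00725 / (1 − 1.00725^(−36)).
Denominator 1 − (1+r)^(−36) = 0.22899346.
P = 66.1562 / 0.22899346 ≈ 288.90.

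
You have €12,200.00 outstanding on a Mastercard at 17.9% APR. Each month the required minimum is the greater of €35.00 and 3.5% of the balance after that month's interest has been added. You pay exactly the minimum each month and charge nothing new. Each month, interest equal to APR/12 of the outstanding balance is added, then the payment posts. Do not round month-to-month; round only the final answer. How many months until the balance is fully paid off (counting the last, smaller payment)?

158 months

Monthly rate r = 17.9%/12 = 1.49167% = 0.0149167.
While 3.5% of the post-interest balance exceeds €35.00, each month B ← (B·(1+r))·(1 − 0.035), i.e. B shrinks by the factor (1+r)·0.965 = 0.97939.
This holds for months 1–121. Entering month 122 the balance is €982.29; 3.5% of the post-interest balance is now below €35.00, so the flat €35.00 minimum applies from here.
From month 122 a fixed €35.00 at rate r clears €982.29 in 37 more payments. Total: 121 + 37 = 158 months.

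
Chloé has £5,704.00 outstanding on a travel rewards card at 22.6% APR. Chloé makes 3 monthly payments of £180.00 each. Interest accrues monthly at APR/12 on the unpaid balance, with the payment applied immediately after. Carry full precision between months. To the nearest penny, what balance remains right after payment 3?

£5,482.15

Monthly rate r = 22.6%/12 = 1.88333% = 0.0188333.
Each month: B ← B·(1+r) − £180.00.
Month 1: interest £107.43; balance after payment £5,631.43.
Month 2: interest £106.06; balance after payment £5,557.48.
Month 3: interest £104.67; balance after payment £5,482.15.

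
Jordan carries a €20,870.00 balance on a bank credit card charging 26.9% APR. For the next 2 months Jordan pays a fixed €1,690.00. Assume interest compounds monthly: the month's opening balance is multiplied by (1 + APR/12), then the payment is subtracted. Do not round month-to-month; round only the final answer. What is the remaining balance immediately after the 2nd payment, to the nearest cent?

Monthly rate r = 26.9%/12 = 2.24167% = 0.0224167.
Each month: B ← B·(1+r) − €1,690.00.
Month 1: interest €467.84; balance after payment €19,647.84.
Month 2: interest €440.44; balance after payment €18,398.27.

€18,398.27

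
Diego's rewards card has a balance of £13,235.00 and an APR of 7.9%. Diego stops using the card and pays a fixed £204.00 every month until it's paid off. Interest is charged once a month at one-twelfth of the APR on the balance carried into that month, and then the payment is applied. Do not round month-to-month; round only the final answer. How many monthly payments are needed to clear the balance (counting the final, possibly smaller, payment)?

Monthly rate r = 7.9%/12 = 0.658333% = 0.00658333.
Recurrence: B ← B·(1+r) − £204.00.
Month 1: interest £87.13; balance after payment £13,118.13.
Month 2: interest £86.36; balance after payment £13,000.49.
Closed form: n = −ln(1 − rB₀/P)/ln(1+r) = −ln(0.57289)/ln(1.00658) ≈ 84.895, so the balance reaches zero during payment 85.

85 payments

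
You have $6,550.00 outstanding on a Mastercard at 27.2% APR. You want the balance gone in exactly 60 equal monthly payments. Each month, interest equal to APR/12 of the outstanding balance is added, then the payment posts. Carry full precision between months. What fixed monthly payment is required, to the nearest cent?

Monthly rate r = 27.2%/12 = 2.26667% = 0.0226667.
Level-payment amortization: P = B₀·r / (1 − (1+r)^(−n)) = 6550.00·0.0226667 / (1 − 1.02267^(−60)).
Denominator 1 − (1+r)^(−60) = 0.739412268.
P = 148.467 / 0.739412268 ≈ 200.79.

$200.79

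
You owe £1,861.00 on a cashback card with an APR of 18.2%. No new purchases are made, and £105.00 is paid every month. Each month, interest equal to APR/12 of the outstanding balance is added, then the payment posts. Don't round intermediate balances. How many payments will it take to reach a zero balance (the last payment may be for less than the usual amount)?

Monthly rate r = 18.2%/12 = 1.51667% = 0.0151667.
Recurrence: B ← B·(1+r) − £105.00.
Month 1: interest £28.23; balance after payment £1,784.23.
Month 2: interest £27.06; balance after payment £1,706.29.
Closed form: n = −ln(1 − rB₀/P)/ln(1+r) = −ln(0.73119)/ln(1.01517) ≈ 20.799, so the balance reaches zero during payment 21.

21 months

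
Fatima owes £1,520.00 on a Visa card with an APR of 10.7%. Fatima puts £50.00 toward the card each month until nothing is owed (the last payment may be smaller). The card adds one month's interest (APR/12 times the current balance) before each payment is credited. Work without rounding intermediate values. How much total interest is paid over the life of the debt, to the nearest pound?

£261

Monthly rate r = 10.7%/12 = 0.891667% = 0.00891667.
Payoff takes n = ⌈−ln(1 − rB₀/P)/ln(1+r)⌉ = ⌈35.617⌉ = 36 payments; the last is £30.88.
Total paid = 35·£50.00 + £30.88 = £1,780.88.
Total interest = total paid − principal = £1,780.88 − £1,520.00 = £260.88.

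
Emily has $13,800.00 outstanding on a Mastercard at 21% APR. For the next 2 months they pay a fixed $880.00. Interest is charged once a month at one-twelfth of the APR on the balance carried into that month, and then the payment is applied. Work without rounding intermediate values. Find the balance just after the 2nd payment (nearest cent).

Monthly rate r = 21%/12 = 1.75% = 0.0175.
Each month: B ← B·(1+r) − $880.00.
Month 1: interest $241.50; balance after payment $13,161.50.
Month 2: interest $230.33; balance after payment $12,511.83.

$12,511.83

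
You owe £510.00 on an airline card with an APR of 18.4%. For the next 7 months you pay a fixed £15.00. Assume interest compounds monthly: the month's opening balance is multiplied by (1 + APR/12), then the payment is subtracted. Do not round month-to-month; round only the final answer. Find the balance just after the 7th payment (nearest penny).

£457.37

Monthly rate r = 18.4%/12 = 1.53333% = 0.0153333.
Each month: B ← B·(1+r) − £15.00.
Month 1: interest £7.82; balance after payment £502.82.
Month 2: interest £7.71; balance after payment £495.53.
Month 3: interest £7.60; balance after payment £488.13.
Month 4: interest £7.48; balance after payment £480.61.
Month 5: interest £7.37; balance after payment £472.98.
Month 6: interest £7.25; balance after payment £465.23.
Month 7: interest £7.13; balance after payment £457.37.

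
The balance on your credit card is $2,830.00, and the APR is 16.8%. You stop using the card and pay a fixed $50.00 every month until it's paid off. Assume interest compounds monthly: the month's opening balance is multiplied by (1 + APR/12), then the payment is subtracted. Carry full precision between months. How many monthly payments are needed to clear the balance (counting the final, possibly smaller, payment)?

114 months

Monthly rate r = 16.8%/12 = 1.4% = 0.014.
Recurrence: B ← B·(1+r) − $50.00.
Month 1: interest $39.62; balance after payment $2,819.62.
Month 2: interest $39.47; balance after payment $2,809.09.
Closed form: n = −ln(1 − rB₀/P)/ln(1+r) = −ln(0.2076)/ln(1.014) ≈ 113.080, so the balance reaches zero during payment 114.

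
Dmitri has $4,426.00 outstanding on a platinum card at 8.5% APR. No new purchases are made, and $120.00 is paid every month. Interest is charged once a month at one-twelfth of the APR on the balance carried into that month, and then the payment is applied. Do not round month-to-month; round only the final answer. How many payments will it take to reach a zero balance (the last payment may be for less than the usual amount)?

Monthly rate r = 8.5%/12 = 0.708333% = 0.00708333.
Recurrence: B ← B·(1+r) − $120.00.
Month 1: interest $31.35; balance after payment $4,337.35.
Month 2: interest $30.72; balance after payment $4,248.07.
Closed form: n = −ln(1 − rB₀/P)/ln(1+r) = −ln(0.73874)/ln(1.00708) ≈ 42.900, so the balance reaches zero during payment 43.

43 payments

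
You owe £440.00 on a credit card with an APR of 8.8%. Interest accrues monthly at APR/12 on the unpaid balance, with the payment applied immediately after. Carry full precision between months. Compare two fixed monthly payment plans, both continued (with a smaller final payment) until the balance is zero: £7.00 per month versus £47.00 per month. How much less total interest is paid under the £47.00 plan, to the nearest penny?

£134.49

Monthly rate r = 8.8%/12 = 0.733333% = 0.00733333.
At £7.00/mo: n = ⌈−ln(1 − rB₀/P)/ln(1+r)⌉ = 85 payments (last £4.03); total interest = total paid − £440.00 = £152.03.
At £47.00/mo: 10 payments (last £34.54); total interest £17.54.
Interest saved = £152.03 − £17.54 = £134.49.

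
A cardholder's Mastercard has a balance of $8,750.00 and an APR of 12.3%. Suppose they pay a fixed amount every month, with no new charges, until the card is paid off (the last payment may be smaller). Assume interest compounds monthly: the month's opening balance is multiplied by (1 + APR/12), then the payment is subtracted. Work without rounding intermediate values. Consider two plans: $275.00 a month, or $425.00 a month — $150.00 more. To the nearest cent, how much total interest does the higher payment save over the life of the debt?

$766.12

Monthly rate r = 12.3%/12 = 1.025% = 0.01025.
At $275.00/mo: n = ⌈−ln(1 − rB₀/P)/ln(1+r)⌉ = 39 payments (last $194.72); total interest = total paid − $8,750.00 = $1,894.72.
At $425.00/mo: 24 payments (last $103.60); total interest $1,128.60.
Interest saved = $1,894.72 − $1,128.60 = $766.12.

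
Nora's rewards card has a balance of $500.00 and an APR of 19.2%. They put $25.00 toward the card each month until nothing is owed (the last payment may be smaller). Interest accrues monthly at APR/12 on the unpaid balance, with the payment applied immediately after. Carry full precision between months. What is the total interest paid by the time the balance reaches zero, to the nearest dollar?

$107

Monthly rate r = 19.2%/12 = 1.6% = 0.016.
Payoff takes n = ⌈−ln(1 − rB₀/P)/ln(1+r)⌉ = ⌈24.296⌉ = 25 payments; the last is $7.45.
Total paid = 24·$25.00 + $7.45 = $607.45.
Total interest = total paid − principal = $607.45 − $500.00 = $107.45.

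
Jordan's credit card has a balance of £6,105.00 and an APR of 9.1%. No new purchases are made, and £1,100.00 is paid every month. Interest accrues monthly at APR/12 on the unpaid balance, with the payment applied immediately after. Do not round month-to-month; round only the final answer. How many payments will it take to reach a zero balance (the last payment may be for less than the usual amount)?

Monthly rate r = 9.1%/12 = 0.758333% = 0.00758333.
Recurrence: B ← B·(1+r) − £1,100.00.
Month 1: interest £46.30; balance after payment £5,051.30.
Month 2: interest £38.31; balance after payment £3,989.60.
Month 3: interest £30.25; balance after payment £2,919.86.
Month 4: interest £22.14; balance after payment £1,842.00.
Month 5: interest £13.97; balance after payment £755.97.
Month 6: interest £5.73; balance after payment £0.00.

6 months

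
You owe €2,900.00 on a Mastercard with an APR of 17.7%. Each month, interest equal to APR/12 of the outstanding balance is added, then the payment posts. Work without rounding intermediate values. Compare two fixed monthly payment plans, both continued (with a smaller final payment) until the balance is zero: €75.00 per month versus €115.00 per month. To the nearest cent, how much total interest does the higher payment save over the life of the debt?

Monthly rate r = 17.7%/12 = 1.475% = 0.01475.
At €75.00/mo: n = ⌈−ln(1 − rB₀/P)/ln(1+r)⌉ = 58 payments (last €52.03); total interest = total paid − €2,900.00 = €1,427.03.
At €115.00/mo: 32 payments (last €88.39); total interest €753.39.
Interest saved = €1,427.03 − €753.39 = €673.64.

€673.64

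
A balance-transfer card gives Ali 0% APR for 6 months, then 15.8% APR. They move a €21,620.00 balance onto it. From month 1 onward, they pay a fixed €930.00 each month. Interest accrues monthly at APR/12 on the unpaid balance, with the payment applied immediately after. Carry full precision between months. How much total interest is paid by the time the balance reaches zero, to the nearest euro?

Promo months 1–6 at r₀ = 0%/12 = 0; months 7+ at r₁ = 15.8%/12 = 0.0131667.
After month 6 (no interest yet): B = €21,620.00 − 6·€930.00 = €16,040.00.
Then at r₁ with €930.00/mo: n₂ = −ln(1 − r₁·B/P)/ln(1+r₁) ≈ 19.69 → 20 more payments.
Total paid = 25·€930.00 + €645.30 = €23,895.30; interest = €23,895.30 − €21,620.00 = €2,275.30.

€2,275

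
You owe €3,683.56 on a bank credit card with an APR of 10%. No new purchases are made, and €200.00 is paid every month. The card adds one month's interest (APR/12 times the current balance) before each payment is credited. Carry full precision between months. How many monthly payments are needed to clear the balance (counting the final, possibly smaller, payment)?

21 payments

Monthly rate r = 10%/12 = 0.833333% = 0.00833333.
Recurrence: B ← B·(1+r) − €200.00.
Month 1: interest €30.70; balance after payment €3,514.26.
Month 2: interest €29.29; balance after payment €3,343.54.
Closed form: n = −ln(1 − rB₀/P)/ln(1+r) = −ln(0.84652)/ln(1.00833) ≈ 20.078, so the balance reaches zero during payment 21.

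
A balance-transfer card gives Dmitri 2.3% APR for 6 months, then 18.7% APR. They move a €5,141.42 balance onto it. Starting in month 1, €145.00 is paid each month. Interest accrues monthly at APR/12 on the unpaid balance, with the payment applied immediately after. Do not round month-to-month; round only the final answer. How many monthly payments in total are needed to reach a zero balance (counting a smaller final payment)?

Promo months 1–6 at r₀ = 2.3%/12 = 0.00191667; months 7+ at r₁ = 18.7%/12 = 0.0155833.
After month 6: iterate B ← B·(1+r₀) − €145.00 for 6 months → €4,326.65.
Then at r₁ with €145.00/mo: n₂ = −ln(1 − r₁·B/P)/ln(1+r₁) ≈ 40.45 → 41 more payments.

47 months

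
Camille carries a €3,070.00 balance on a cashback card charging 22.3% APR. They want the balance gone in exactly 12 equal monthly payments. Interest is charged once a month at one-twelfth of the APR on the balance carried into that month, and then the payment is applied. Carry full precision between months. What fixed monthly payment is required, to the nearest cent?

Monthly rate r = 22.3%/12 = 1.85833% = 0.0185833.
Level-payment amortization: P = B₀·r / (1 − (1+r)^(−n)) = 3070.00·0.0185833 / (1 − 1.01858^(−12)).
Denominator 1 − (1+r)^(−12) = 0.198245859.
P = 57.0508 / 0.198245859 ≈ 287.78.

€287.78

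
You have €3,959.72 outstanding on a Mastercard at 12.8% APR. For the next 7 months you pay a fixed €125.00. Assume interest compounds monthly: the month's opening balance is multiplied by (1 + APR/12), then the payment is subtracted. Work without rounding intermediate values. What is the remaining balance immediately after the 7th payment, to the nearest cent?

€3,361.51

Monthly rate r = 12.8%/12 = 1.06667% = 0.0106667.
Each month: B ← B·(1+r) − €125.00.
Month 1: interest €42.24; balance after payment €3,876.96.
Month 2: interest €41.35; balance after payment €3,793.31.
Month 3: interest €40.46; balance after payment €3,708.77.
Month 4: interest €39.56; balance after payment €3,623.33.
Month 5: interest €38.65; balance after payment €3,536.98.
Month 6: interest €37.73; balance after payment €3,449.71.
Month 7: interest €36.80; balance after payment €3,361.51.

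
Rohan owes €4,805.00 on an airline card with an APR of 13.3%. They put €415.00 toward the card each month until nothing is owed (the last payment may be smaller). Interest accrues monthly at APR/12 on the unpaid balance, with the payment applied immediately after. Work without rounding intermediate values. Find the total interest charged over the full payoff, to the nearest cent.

€366.52

Monthly rate r = 13.3%/12 = 1.10833% = 0.0110833.
Payoff takes n = ⌈−ln(1 − rB₀/P)/ln(1+r)⌉ = ⌈12.460⌉ = 13 payments; the last is €191.52.
Total paid = 12·€415.00 + €191.52 = €5,171.52.
Total interest = total paid − principal = €5,171.52 − €4,805.00 = €366.52.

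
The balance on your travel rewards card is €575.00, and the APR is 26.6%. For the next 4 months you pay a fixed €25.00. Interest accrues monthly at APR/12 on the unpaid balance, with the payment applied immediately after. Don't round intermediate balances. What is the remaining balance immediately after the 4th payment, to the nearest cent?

€524.33

Monthly rate r = 26.6%/12 = 2.21667% = 0.0221667.
Each month: B ← B·(1+r) − €25.00.
Month 1: interest €12.75; balance after payment €562.75.
Month 2: interest €12.47; balance after payment €550.22.
Month 3: interest €12.20; balance after payment €537.42.
Month 4: interest €11.91; balance after payment €524.33.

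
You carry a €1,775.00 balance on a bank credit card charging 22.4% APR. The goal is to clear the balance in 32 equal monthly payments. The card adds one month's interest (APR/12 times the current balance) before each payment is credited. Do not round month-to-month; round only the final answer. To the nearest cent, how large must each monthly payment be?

Monthly rate r = 22.4%/12 = 1.86667% = 0.0186667.
Level-payment amortization: P = B₀·r / (1 − (1+r)^(−n)) = 1775.00·0.0186667 / (1 − 1.01867^(−32)).
Denominator 1 − (1+r)^(−32) = 0.44668435.
P = 33.1333 / 0.44668435 ≈ 74.18.

€74.18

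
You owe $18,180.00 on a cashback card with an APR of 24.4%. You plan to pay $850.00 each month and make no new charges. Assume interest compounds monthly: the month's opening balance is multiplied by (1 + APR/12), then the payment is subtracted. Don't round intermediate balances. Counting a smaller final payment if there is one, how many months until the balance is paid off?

Monthly rate r = 24.4%/12 = 2.03333% = 0.0203333.
Recurrence: B ← B·(1+r) − $850.00.
Month 1: interest $369.66; balance after payment $17,699.66.
Month 2: interest $359.89; balance after payment $17,209.55.
Closed form: n = −ln(1 − rB₀/P)/ln(1+r) = −ln(0.56511)/ln(1.02033) ≈ 28.354, so the balance reaches zero during payment 29.

29 payments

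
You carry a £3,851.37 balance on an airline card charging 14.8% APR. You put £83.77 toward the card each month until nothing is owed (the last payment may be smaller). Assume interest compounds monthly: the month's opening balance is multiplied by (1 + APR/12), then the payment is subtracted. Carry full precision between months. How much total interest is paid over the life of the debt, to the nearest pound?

£1,869

Monthly rate r = 14.8%/12 = 1.23333% = 0.0123333.
Payoff takes n = ⌈−ln(1 − rB₀/P)/ln(1+r)⌉ = ⌈68.290⌉ = 69 payments; the last is £24.39.
Total paid = 68·£83.77 + £24.39 = £5,720.75.
Total interest = total paid − principal = £5,720.75 − £3,851.37 = £1,869.38.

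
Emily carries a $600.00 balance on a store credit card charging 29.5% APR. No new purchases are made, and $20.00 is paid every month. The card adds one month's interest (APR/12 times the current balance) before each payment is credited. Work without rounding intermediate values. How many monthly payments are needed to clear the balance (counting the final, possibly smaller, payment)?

56 payments

Monthly rate r = 29.5%/12 = 2.45833% = 0.0245833.
Recurrence: B ← B·(1+r) − $20.00.
Month 1: interest $14.75; balance after payment $594.75.
Month 2: interest $14.62; balance after payment $589.37.
Closed form: n = −ln(1 − rB₀/P)/ln(1+r) = −ln(0.2625)/ln(1.02458) ≈ 55.073, so the balance reaches zero during payment 56.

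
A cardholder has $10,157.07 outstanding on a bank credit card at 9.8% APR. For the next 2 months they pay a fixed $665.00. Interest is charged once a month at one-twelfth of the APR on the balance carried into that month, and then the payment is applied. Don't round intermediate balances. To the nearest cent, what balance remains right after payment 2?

$8,988.22

Monthly rate r = 9.8%/12 = 0.816667% = 0.00816667.
Each month: B ← B·(1+r) − $665.00.
Month 1: interest $82.95; balance after payment $9,575.02.
Month 2: interest $78.20; balance after payment $8,988.22.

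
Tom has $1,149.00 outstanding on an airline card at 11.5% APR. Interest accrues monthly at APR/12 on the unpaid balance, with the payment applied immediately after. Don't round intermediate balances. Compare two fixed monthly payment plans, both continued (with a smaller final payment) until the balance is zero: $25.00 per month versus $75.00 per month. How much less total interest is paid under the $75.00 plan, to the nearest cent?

Monthly rate r = 11.5%/12 = 0.958333% = 0.00958333.
At $25.00/mo: n = ⌈−ln(1 − rB₀/P)/ln(1+r)⌉ = 61 payments (last $21.93); total interest = total paid − $1,149.00 = $372.93.
At $75.00/mo: 17 payments (last $48.66); total interest $99.66.
Interest saved = $372.93 − $99.66 = $273.27.

$273.27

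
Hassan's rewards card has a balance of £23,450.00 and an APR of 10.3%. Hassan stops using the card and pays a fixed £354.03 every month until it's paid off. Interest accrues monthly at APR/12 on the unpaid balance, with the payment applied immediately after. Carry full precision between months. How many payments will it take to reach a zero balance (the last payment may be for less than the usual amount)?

99 months

Monthly rate r = 10.3%/12 = 0.858333% = 0.00858333.
Recurrence: B ← B·(1+r) − £354.03.
Month 1: interest £201.28; balance after payment £23,297.25.
Month 2: interest £199.97; balance after payment £23,143.19.
Closed form: n = −ln(1 − rB₀/P)/ln(1+r) = −ln(0.43146)/ln(1.00858) ≈ 98.351, so the balance reaches zero during payment 99.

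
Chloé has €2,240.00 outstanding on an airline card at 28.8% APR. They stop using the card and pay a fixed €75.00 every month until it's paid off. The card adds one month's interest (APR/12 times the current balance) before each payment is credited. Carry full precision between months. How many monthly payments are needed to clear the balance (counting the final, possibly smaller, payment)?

54 months

Monthly rate r = 28.8%/12 = 2.4% = 0.024.
Recurrence: B ← B·(1+r) − €75.00.
Month 1: interest €53.76; balance after payment €2,218.76.
Month 2: interest €53.25; balance after payment €2,197.01.
Closed form: n = −ln(1 − rB₀/P)/ln(1+r) = −ln(0.2832)/ln(1.024) ≈ 53.195, so the balance reaches zero during payment 54.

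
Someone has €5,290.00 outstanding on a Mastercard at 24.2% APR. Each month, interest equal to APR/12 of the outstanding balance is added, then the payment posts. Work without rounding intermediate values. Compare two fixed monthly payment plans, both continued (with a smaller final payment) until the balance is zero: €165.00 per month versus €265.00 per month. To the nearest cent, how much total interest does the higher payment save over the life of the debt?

Monthly rate r = 24.2%/12 = 2.01667% = 0.0201667.
At €165.00/mo: n = ⌈−ln(1 − rB₀/P)/ln(1+r)⌉ = 53 payments (last €14.98); total interest = total paid − €5,290.00 = €3,304.98.
At €265.00/mo: 26 payments (last €212.41); total interest €1,547.41.
Interest saved = €3,304.98 − €1,547.41 = €1,757.57.

€1,757.57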